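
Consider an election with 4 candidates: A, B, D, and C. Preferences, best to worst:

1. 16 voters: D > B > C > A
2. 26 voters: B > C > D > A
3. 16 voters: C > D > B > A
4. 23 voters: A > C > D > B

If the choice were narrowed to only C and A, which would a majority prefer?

C

Voters preferring C to A: 58; preferring A to C: 23.
C wins the head-to-head.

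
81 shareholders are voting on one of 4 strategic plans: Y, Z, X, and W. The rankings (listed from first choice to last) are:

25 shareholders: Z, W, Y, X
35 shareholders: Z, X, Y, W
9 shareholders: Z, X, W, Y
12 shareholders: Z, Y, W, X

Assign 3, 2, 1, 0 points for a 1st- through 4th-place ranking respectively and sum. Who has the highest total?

Z

Y: 25·1 + 35·1 + 9·0 + 12·2 = 84
Z: 25·3 + 35·3 + 9·3 + 12·3 = 243
X: 25·0 + 35·2 + 9·2 + 12·0 = 88
W: 25·2 + 35·0 + 9·1 + 12·1 = 71
Z has the highest Borda score (243).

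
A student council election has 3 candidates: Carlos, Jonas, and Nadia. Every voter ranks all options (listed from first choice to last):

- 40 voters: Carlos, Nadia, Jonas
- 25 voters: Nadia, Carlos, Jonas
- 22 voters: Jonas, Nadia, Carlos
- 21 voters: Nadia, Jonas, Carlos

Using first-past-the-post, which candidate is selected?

First-place votes: Carlos 40, Jonas 22, Nadia 46.
Nadia has the most first-place votes.

Nadia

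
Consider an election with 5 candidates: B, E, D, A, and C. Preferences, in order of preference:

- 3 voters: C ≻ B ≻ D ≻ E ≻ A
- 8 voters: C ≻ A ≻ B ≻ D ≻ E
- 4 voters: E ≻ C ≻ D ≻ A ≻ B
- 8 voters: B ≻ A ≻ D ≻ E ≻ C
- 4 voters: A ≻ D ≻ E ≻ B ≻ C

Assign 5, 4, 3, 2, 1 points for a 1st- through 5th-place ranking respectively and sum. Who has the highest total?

B: 3·4 + 8·3 + 4·1 + 8·5 + 4·2 = 88
E: 3·2 + 8·1 + 4·5 + 8·2 + 4·3 = 62
D: 3·3 + 8·2 + 4·3 + 8·3 + 4·4 = 77
A: 3·1 + 8·4 + 4·2 + 8·4 + 4·5 = 95
C: 3·5 + 8·5 + 4·4 + 8·1 + 4·1 = 83
A has the highest Borda score (95).

A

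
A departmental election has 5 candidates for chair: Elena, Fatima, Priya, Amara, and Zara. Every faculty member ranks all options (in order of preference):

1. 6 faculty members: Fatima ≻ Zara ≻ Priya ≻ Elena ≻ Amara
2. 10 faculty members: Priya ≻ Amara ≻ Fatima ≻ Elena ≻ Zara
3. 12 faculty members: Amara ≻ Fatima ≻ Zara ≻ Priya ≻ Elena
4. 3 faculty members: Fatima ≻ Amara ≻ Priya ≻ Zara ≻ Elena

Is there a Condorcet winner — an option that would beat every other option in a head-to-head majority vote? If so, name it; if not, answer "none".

none

Checking pairwise contests:
Fatima beats Elena 31–0.
Amara beats Fatima 22–9.
Fatima beats Priya 21–10.
Priya beats Amara 16–15.
Fatima beats Zara 31–0.
Every option loses at least one head-to-head, so there is no Condorcet winner.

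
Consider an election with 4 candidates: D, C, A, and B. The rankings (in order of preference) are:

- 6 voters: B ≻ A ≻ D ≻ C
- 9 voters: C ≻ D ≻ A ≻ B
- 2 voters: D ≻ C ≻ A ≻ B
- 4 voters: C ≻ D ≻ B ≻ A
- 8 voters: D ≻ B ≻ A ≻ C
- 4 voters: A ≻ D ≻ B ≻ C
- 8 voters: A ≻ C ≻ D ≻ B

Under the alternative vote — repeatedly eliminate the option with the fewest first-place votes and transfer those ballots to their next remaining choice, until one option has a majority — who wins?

A

Round 1: D 10, C 13, A 12, B 6. Eliminate B.
Round 2: D 10, C 13, A 18. Eliminate D.
Round 3: C 15, A 26. A has a majority.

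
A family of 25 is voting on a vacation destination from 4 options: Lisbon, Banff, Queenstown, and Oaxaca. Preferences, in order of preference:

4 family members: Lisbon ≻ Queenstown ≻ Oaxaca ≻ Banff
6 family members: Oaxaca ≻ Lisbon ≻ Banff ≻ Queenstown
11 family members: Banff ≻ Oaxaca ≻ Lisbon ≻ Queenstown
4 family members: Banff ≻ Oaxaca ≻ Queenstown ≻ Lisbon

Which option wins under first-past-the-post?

First-place votes: Lisbon 4, Banff 15, Queenstown 0, Oaxaca 6.
Banff has the most first-place votes.

Banff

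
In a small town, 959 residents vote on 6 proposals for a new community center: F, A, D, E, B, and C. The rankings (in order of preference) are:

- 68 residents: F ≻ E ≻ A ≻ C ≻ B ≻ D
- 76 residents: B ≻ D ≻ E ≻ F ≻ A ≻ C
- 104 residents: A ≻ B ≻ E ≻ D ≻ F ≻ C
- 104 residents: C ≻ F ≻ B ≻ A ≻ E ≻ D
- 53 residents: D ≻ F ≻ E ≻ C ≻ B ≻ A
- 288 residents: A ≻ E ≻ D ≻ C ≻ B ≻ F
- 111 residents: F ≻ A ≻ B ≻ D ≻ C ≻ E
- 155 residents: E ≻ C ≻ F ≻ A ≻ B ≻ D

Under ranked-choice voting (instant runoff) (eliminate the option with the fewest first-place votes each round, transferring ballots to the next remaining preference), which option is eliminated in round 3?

Round 1: F 179, A 392, D 53, E 155, B 76, C 104. Eliminate D.
Round 2: F 232, A 392, E 155, B 76, C 104. Eliminate B.
Round 3: F 232, A 392, E 231, C 104. Eliminate C.

C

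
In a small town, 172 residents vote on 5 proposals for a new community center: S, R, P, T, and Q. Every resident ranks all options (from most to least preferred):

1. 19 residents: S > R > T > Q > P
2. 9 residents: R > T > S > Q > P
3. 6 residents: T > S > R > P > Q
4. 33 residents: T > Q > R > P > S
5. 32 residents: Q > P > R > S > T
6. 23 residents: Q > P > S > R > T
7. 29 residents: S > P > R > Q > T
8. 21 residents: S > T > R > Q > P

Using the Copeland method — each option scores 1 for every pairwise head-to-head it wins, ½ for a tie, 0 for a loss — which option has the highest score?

Q

S: beats R and T; loses to P and Q → score 2.
R: beats P and T; loses to S and Q → score 2.
P: beats S; loses to R, T, and Q → score 1.
T: beats P and Q; loses to S and R → score 2.
Q: beats S, R, and P; loses to T → score 3.
Q has the best pairwise record.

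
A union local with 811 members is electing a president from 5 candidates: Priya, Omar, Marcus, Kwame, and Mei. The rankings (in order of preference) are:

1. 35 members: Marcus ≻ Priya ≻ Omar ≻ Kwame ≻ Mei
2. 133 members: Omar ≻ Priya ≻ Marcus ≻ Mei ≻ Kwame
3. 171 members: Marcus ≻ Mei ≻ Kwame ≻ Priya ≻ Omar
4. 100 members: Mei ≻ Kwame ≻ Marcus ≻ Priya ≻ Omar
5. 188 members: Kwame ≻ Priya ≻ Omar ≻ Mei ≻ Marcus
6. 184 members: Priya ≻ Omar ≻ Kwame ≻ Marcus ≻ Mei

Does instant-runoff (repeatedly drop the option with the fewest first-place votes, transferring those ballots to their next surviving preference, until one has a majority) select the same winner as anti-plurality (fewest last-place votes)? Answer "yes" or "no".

no

Instant-runoff — R1 Priya 184, Omar 133, Marcus 206, Kwame 188, Mei 100 (Mei out); R2 Priya 184, Omar 133, Marcus 206, Kwame 288 (Omar out); R3 Priya 317, Marcus 206, Kwame 288 (Marcus out); R4 Priya 352, Kwame 459 (Kwame winner). Winner: Kwame.
Anti-plurality — last-place votes: Priya 0, Omar 271, Marcus 188, Kwame 133, Mei 219. Winner: Priya.
The two methods disagree.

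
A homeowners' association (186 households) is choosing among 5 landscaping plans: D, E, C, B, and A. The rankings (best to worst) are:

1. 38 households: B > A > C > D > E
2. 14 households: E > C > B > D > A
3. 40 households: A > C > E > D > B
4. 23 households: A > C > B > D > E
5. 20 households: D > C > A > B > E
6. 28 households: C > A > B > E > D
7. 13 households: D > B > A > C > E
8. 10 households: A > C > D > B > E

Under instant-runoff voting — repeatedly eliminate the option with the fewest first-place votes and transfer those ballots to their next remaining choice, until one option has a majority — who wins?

Round 1: D 33, E 14, C 28, B 38, A 73. Eliminate E.
Round 2: D 33, C 42, B 38, A 73. Eliminate D.
Round 3: C 62, B 51, A 73. Eliminate B.
Round 4: C 62, A 124. A has a majority.

A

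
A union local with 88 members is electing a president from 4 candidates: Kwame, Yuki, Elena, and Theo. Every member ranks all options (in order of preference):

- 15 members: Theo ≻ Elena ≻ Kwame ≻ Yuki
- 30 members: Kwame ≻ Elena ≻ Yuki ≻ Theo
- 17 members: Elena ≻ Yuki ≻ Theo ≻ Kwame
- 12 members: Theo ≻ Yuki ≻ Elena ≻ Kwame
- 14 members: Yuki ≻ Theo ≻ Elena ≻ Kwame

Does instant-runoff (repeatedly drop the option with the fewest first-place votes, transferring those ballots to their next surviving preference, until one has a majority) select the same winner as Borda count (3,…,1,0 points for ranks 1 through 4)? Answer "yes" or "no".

Instant-runoff — R1 Kwame 30, Yuki 14, Elena 17, Theo 27 (Yuki out); R2 Kwame 30, Elena 17, Theo 41 (Elena out); R3 Kwame 30, Theo 58 (Theo winner). Winner: Theo.
Borda — scores: Kwame 105, Yuki 130, Elena 167, Theo 126. Winner: Elena.
The two methods disagree.

no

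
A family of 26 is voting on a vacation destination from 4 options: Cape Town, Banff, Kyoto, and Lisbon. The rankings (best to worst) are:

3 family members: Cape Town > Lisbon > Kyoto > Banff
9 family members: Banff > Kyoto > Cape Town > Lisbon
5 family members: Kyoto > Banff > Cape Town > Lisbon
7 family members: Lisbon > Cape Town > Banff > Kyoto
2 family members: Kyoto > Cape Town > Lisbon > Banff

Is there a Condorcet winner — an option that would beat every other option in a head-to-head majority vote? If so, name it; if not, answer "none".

Banff vs Cape Town: 14–12 for Banff.
Banff vs Kyoto: 16–10 for Banff.
Banff vs Lisbon: 14–12 for Banff.
Banff beats every other option head-to-head.

Banff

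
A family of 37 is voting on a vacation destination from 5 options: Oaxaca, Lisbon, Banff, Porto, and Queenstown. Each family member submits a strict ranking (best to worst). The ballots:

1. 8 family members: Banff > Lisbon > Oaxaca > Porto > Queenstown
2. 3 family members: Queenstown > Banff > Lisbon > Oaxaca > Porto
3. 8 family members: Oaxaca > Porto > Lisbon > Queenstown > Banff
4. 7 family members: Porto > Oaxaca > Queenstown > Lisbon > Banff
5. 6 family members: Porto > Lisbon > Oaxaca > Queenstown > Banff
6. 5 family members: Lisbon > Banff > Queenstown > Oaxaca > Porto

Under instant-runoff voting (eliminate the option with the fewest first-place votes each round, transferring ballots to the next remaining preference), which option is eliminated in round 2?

Lisbon

Round 1: Oaxaca 8, Lisbon 5, Banff 8, Porto 13, Queenstown 3. Eliminate Queenstown.
Round 2: Oaxaca 8, Lisbon 5, Banff 11, Porto 13. Eliminate Lisbon.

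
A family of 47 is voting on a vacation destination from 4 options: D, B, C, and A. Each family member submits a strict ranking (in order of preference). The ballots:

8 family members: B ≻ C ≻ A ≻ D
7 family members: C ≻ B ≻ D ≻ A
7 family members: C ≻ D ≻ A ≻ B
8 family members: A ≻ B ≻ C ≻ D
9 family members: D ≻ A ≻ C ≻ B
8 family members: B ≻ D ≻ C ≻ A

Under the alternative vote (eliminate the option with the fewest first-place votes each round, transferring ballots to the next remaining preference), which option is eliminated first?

A

Round 1: D 9, B 16, C 14, A 8. Eliminate A.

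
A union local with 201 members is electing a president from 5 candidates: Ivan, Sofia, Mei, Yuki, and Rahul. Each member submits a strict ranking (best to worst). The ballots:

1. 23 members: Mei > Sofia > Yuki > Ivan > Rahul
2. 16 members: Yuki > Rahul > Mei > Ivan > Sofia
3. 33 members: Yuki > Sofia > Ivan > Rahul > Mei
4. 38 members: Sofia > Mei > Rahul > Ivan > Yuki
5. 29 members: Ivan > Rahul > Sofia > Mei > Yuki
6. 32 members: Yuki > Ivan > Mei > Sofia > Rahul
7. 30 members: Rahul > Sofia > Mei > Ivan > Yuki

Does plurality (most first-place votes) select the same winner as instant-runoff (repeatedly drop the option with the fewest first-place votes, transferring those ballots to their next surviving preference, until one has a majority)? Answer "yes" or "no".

no

Plurality — first-place votes: Ivan 29, Sofia 38, Mei 23, Yuki 81, Rahul 30. Winner: Yuki.
Instant-runoff — R1 Ivan 29, Sofia 38, Mei 23, Yuki 81, Rahul 30 (Mei out); R2 Ivan 29, Sofia 61, Yuki 81, Rahul 30 (Ivan out); R3 Sofia 61, Yuki 81, Rahul 59 (Rahul out); R4 Sofia 120, Yuki 81 (Sofia winner). Winner: Sofia.
The two methods disagree.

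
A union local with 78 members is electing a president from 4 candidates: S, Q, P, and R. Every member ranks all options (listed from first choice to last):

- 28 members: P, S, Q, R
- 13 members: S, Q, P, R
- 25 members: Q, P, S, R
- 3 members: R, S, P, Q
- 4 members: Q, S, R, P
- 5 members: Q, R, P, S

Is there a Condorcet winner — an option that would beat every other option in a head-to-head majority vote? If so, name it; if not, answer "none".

none

Checking pairwise contests:
P beats S 58–20.
S beats Q 44–34.
Q beats P 47–31.
S beats R 70–8.
Every option loses at least one head-to-head, so there is no Condorcet winner.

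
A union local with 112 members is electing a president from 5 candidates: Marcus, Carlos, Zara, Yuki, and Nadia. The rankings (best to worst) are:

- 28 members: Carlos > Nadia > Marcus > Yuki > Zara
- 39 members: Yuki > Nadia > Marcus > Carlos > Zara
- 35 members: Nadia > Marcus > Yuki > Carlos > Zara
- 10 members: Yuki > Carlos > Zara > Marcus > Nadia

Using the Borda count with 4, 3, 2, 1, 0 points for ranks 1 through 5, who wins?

Nadia

Marcus: 28·2 + 39·2 + 35·3 + 10·1 = 249
Carlos: 28·4 + 39·1 + 35·1 + 10·3 = 216
Zara: 28·0 + 39·0 + 35·0 + 10·2 = 20
Yuki: 28·1 + 39·4 + 35·2 + 10·4 = 294
Nadia: 28·3 + 39·3 + 35·4 + 10·0 = 341
Nadia has the highest Borda score (341).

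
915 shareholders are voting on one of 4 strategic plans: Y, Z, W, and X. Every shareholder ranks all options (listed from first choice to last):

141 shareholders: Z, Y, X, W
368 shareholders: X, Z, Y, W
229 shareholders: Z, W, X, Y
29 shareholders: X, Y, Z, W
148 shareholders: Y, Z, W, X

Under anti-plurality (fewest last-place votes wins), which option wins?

Z

Last-place votes: Y 229, Z 0, W 538, X 148.
Z is ranked last by the fewest voters, so Z wins.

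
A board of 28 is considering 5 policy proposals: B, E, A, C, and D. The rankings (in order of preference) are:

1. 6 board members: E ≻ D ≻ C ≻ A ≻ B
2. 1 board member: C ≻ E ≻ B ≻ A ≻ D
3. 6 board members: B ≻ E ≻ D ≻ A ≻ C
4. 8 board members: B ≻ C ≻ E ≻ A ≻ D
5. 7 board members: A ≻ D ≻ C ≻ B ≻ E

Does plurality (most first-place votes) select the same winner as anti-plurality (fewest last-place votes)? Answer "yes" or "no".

Plurality — first-place votes: B 14, E 6, A 7, C 1, D 0. Winner: B.
Anti-plurality — last-place votes: B 6, E 7, A 0, C 6, D 9. Winner: A.
The two methods disagree.

no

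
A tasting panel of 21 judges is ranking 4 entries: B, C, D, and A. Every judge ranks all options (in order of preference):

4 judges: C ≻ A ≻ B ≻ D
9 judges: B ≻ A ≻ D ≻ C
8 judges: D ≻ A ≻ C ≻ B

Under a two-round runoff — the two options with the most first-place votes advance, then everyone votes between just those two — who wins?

Round 1 first-place votes: B 9, C 4, D 8, A 0.
B and D advance.
Runoff: B is preferred to D by 13 voters; D by 8.
B wins the runoff.

B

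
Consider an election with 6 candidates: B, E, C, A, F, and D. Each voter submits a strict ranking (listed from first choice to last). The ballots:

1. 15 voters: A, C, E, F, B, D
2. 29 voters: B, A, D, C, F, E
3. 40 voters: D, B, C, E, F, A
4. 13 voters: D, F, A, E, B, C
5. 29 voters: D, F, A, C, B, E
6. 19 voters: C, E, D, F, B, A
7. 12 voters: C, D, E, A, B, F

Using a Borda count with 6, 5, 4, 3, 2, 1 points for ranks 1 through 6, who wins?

B: 15·2 + 29·6 + 40·5 + 13·2 + 29·2 + 19·2 + 12·2 = 550
E: 15·4 + 29·1 + 40·3 + 13·3 + 29·1 + 19·5 + 12·4 = 420
C: 15·5 + 29·3 + 40·4 + 13·1 + 29·3 + 19·6 + 12·6 = 608
A: 15·6 + 29·5 + 40·1 + 13·4 + 29·4 + 19·1 + 12·3 = 498
F: 15·3 + 29·2 + 40·2 + 13·5 + 29·5 + 19·3 + 12·1 = 462
D: 15·1 + 29·4 + 40·6 + 13·6 + 29·6 + 19·4 + 12·5 = 759
D has the highest Borda score (759).

D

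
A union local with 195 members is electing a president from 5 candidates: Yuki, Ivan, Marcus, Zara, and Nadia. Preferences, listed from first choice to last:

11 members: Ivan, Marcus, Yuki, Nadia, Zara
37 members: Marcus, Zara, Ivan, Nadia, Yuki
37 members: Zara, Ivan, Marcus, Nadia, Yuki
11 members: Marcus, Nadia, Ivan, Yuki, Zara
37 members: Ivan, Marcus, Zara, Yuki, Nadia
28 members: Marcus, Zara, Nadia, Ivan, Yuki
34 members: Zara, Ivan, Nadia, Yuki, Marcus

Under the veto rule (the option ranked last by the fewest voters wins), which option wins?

Ivan

Last-place votes: Yuki 102, Ivan 0, Marcus 34, Zara 22, Nadia 37.
Ivan is ranked last by the fewest voters, so Ivan wins.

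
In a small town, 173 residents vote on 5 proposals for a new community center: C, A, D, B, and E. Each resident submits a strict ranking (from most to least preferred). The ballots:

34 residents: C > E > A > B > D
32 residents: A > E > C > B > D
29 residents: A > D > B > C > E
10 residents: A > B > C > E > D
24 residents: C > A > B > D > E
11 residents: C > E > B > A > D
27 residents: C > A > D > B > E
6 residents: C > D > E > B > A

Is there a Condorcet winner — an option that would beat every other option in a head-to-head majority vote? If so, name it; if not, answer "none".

C

C vs A: 102–71 for C.
C vs D: 144–29 for C.
C vs B: 134–39 for C.
C vs E: 141–32 for C.
C beats every other option head-to-head.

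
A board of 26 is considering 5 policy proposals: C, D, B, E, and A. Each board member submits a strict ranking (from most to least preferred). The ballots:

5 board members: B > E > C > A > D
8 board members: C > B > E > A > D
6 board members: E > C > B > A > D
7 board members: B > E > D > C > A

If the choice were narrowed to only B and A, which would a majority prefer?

Voters preferring B to A: 26; preferring A to B: 0.
B wins the head-to-head.

B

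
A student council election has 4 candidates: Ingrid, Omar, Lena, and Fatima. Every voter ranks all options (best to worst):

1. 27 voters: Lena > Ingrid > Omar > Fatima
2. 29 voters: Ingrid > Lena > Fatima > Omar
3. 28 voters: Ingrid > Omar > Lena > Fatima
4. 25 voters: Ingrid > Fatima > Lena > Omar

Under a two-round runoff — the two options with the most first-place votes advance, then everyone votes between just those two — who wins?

Ingrid

Round 1 first-place votes: Ingrid 82, Omar 0, Lena 27, Fatima 0.
Ingrid and Lena advance.
Runoff: Ingrid is preferred to Lena by 82 voters; Lena by 27.
Ingrid wins the runoff.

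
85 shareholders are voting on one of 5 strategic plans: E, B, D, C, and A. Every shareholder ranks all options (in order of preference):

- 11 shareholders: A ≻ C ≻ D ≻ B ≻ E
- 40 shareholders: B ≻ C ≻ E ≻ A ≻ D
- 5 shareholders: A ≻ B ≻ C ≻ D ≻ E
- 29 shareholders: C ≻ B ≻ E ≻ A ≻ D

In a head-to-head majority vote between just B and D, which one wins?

B

Voters preferring B to D: 74; preferring D to B: 11.
B wins the head-to-head.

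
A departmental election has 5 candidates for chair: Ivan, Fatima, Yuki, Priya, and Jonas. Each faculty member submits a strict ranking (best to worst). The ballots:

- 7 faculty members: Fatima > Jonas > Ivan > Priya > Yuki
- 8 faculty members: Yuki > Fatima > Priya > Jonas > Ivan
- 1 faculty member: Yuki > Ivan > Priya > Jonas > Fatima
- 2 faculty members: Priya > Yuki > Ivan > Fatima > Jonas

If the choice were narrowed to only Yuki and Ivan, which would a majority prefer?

Voters preferring Yuki to Ivan: 11; preferring Ivan to Yuki: 7.
Yuki wins the head-to-head.

Yuki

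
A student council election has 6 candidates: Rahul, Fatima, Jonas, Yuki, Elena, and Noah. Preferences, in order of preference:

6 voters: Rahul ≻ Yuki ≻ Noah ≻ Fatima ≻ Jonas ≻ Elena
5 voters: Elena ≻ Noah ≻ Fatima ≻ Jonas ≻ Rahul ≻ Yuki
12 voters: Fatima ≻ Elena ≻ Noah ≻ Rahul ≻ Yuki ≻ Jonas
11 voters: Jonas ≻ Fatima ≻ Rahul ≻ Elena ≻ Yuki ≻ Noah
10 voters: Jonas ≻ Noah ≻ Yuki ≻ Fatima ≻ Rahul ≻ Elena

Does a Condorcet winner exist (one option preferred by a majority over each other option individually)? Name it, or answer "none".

Fatima vs Rahul: 38–6 for Fatima.
Fatima vs Jonas: 23–21 for Fatima.
Fatima vs Yuki: 28–16 for Fatima.
Fatima vs Elena: 39–5 for Fatima.
Fatima vs Noah: 23–21 for Fatima.
Fatima beats every other option head-to-head.

Fatima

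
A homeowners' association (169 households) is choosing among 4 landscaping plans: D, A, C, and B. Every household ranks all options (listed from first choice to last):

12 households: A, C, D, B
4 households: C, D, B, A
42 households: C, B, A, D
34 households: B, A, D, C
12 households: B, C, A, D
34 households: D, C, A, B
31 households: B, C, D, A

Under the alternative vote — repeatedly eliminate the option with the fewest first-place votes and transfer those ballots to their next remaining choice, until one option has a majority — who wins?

C

Round 1: D 34, A 12, C 46, B 77. Eliminate A.
Round 2: D 34, C 58, B 77. Eliminate D.
Round 3: C 92, B 77. C has a majority.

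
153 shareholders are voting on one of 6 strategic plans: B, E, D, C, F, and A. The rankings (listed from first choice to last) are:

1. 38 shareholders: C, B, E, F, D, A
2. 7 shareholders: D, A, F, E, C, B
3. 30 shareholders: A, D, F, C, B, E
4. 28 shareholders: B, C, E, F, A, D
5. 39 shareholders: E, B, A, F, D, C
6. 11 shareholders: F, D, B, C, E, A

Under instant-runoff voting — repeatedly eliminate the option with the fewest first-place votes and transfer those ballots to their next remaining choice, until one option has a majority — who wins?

C

Round 1: B 28, E 39, D 7, C 38, F 11, A 30. Eliminate D.
Round 2: B 28, E 39, C 38, F 11, A 37. Eliminate F.
Round 3: B 39, E 39, C 38, A 37. Eliminate A.
Round 4: B 39, E 46, C 68. Eliminate B.
Round 5: E 46, C 107. C has a majority.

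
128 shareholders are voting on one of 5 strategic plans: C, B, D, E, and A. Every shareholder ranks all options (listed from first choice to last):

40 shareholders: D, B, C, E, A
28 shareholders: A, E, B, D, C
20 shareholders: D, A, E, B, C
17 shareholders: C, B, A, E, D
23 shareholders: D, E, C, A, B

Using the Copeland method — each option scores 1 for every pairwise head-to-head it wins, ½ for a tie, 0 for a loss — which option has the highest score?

C: beats A; loses to B, D, and E → score 1.
B: beats C; loses to D, E, and A → score 1.
D: beats C, B, E, and A → score 4.
E: beats C and B; loses to D and A → score 2.
A: beats B and E; loses to C and D → score 2.
D has the best pairwise record.

D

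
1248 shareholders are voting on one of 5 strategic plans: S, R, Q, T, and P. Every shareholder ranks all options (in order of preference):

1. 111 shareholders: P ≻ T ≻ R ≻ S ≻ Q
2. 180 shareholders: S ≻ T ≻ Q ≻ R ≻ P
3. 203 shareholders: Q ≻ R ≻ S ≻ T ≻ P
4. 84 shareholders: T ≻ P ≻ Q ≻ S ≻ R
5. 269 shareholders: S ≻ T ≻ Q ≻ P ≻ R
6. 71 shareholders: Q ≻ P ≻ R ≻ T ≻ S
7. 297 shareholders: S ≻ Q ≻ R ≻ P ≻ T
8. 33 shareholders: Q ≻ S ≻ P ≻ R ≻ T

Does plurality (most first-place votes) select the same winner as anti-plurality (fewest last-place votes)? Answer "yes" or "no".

yes

Plurality — first-place votes: S 746, R 0, Q 307, T 84, P 111. Winner: S.
Anti-plurality — last-place votes: S 71, R 353, Q 111, T 330, P 383. Winner: S.
The two methods agree.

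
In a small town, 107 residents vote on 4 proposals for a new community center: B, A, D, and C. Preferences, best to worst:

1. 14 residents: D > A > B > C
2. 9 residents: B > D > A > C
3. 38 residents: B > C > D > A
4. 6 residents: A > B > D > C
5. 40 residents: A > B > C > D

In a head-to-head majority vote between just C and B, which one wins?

Voters preferring C to B: 0; preferring B to C: 107.
B wins the head-to-head.

B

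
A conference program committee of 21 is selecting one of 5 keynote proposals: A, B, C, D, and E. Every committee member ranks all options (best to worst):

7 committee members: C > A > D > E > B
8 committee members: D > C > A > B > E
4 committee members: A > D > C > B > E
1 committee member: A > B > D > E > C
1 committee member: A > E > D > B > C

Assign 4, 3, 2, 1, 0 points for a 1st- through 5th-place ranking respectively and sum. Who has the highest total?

D

A: 7·3 + 8·2 + 4·4 + 1·4 + 1·4 = 61
B: 7·0 + 8·1 + 4·1 + 1·3 + 1·1 = 16
C: 7·4 + 8·3 + 4·2 + 1·0 + 1·0 = 60
D: 7·2 + 8·4 + 4·3 + 1·2 + 1·2 = 62
E: 7·1 + 8·0 + 4·0 + 1·1 + 1·3 = 11
D has the highest Borda score (62).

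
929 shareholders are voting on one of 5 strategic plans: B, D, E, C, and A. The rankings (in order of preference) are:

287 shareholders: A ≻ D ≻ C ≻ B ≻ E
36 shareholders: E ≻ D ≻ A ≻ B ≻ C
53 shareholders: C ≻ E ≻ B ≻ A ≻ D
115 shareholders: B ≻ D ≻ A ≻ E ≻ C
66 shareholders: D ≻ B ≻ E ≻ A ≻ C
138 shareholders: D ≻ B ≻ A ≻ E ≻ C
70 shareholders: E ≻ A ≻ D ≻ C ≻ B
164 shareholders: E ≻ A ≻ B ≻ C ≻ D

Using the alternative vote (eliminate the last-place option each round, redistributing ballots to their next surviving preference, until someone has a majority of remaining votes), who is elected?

Round 1: B 115, D 204, E 270, C 53, A 287. Eliminate C.
Round 2: B 115, D 204, E 323, A 287. Eliminate B.
Round 3: D 319, E 323, A 287. Eliminate A.
Round 4: D 606, E 323. D has a majority.

D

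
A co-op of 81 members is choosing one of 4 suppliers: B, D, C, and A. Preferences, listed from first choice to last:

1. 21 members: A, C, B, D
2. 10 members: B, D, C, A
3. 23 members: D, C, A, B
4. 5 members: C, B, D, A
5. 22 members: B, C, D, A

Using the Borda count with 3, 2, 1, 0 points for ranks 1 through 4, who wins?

C

B: 21·1 + 10·3 + 23·0 + 5·2 + 22·3 = 127
D: 21·0 + 10·2 + 23·3 + 5·1 + 22·1 = 116
C: 21·2 + 10·1 + 23·2 + 5·3 + 22·2 = 157
A: 21·3 + 10·0 + 23·1 + 5·0 + 22·0 = 86
C has the highest Borda score (157).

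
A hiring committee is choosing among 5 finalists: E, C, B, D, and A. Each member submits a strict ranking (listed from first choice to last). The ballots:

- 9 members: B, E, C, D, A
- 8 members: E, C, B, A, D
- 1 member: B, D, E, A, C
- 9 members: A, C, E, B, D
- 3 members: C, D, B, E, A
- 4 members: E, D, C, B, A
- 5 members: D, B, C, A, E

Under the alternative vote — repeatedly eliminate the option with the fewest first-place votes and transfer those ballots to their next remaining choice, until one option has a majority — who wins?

E

Round 1: E 12, C 3, B 10, D 5, A 9. Eliminate C.
Round 2: E 12, B 10, D 8, A 9. Eliminate D.
Round 3: E 12, B 18, A 9. Eliminate A.
Round 4: E 21, B 18. E has a majority.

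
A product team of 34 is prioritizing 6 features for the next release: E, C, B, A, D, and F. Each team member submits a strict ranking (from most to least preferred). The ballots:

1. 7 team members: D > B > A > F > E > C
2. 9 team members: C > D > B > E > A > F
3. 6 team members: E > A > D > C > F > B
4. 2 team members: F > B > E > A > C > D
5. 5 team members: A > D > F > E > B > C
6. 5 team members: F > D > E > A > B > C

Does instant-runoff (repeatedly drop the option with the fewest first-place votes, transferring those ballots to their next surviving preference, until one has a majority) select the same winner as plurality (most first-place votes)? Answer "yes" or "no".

Instant-runoff — R1 E 6, C 9, B 0, A 5, D 7, F 7 (B out); R2 E 6, C 9, A 5, D 7, F 7 (A out); R3 E 6, C 9, D 12, F 7 (E out); R4 C 9, D 18, F 7 (D winner). Winner: D.
Plurality — first-place votes: E 6, C 9, B 0, A 5, D 7, F 7. Winner: C.
The two methods disagree.

no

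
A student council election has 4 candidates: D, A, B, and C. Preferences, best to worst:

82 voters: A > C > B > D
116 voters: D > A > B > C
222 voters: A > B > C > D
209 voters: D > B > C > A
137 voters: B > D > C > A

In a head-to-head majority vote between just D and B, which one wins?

Voters preferring D to B: 325; preferring B to D: 441.
B wins the head-to-head.

B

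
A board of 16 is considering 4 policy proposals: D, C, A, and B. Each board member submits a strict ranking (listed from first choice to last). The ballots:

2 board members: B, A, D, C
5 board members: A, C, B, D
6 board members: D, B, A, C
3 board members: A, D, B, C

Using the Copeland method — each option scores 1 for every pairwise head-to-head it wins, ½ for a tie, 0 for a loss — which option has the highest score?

D: beats C and B; loses to A → score 2.
C: loses to D, A, and B → score 0.
A: beats D and C; ties B → score 2.5.
B: beats C; ties A; loses to D → score 1.5.
A has the best pairwise record.

A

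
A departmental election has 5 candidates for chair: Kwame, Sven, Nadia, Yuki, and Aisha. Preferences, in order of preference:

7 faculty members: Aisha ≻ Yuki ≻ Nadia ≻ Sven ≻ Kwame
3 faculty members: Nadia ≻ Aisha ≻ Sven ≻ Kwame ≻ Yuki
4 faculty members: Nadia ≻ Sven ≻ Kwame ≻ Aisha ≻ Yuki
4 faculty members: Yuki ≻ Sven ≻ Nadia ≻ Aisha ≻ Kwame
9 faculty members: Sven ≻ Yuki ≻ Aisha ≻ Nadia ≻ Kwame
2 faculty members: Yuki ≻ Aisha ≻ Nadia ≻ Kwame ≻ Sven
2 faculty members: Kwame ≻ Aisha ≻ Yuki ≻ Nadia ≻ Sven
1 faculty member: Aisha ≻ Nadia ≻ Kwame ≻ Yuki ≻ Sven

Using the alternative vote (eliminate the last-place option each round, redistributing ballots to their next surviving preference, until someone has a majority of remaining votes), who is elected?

Sven

Round 1: Kwame 2, Sven 9, Nadia 7, Yuki 6, Aisha 8. Eliminate Kwame.
Round 2: Sven 9, Nadia 7, Yuki 6, Aisha 10. Eliminate Yuki.
Round 3: Sven 13, Nadia 7, Aisha 12. Eliminate Nadia.
Round 4: Sven 17, Aisha 15. Sven has a majority.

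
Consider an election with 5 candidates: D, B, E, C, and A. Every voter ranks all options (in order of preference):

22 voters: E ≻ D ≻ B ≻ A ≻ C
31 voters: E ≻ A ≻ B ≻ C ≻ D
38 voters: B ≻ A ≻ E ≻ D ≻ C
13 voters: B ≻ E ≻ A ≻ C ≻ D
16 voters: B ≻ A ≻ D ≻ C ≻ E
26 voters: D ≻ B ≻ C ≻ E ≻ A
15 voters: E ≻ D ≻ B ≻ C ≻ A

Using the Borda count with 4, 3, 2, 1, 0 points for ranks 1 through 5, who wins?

D: 22·3 + 31·0 + 38·1 + 13·0 + 16·2 + 26·4 + 15·3 = 285
B: 22·2 + 31·2 + 38·4 + 13·4 + 16·4 + 26·3 + 15·2 = 482
E: 22·4 + 31·4 + 38·2 + 13·3 + 16·0 + 26·1 + 15·4 = 413
C: 22·0 + 31·1 + 38·0 + 13·1 + 16·1 + 26·2 + 15·1 = 127
A: 22·1 + 31·3 + 38·3 + 13·2 + 16·3 + 26·0 + 15·0 = 303
B has the highest Borda score (482).

B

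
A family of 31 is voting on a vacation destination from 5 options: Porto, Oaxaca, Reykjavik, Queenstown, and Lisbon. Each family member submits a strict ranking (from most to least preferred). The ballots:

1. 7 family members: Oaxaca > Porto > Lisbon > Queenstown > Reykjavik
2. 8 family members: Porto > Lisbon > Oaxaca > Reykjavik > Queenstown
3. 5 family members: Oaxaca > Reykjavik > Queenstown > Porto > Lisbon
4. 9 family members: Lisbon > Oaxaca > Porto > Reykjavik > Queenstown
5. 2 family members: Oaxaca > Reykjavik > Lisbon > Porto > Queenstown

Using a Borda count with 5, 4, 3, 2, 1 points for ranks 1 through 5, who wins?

Porto: 7·4 + 8·5 + 5·2 + 9·3 + 2·2 = 109
Oaxaca: 7·5 + 8·3 + 5·5 + 9·4 + 2·5 = 130
Reykjavik: 7·1 + 8·2 + 5·4 + 9·2 + 2·4 = 69
Queenstown: 7·2 + 8·1 + 5·3 + 9·1 + 2·1 = 48
Lisbon: 7·3 + 8·4 + 5·1 + 9·5 + 2·3 = 109
Oaxaca has the highest Borda score (130).

Oaxaca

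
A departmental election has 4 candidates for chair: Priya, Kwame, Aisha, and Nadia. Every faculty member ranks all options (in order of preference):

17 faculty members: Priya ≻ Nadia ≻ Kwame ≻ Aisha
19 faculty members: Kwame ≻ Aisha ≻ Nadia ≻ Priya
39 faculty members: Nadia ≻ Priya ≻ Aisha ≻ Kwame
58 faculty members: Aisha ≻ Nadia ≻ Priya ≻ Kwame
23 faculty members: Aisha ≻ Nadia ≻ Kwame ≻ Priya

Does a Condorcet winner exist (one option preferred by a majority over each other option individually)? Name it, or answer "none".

Aisha

Aisha vs Priya: 100–56 for Aisha.
Aisha vs Kwame: 120–36 for Aisha.
Aisha vs Nadia: 100–56 for Aisha.
Aisha beats every other option head-to-head.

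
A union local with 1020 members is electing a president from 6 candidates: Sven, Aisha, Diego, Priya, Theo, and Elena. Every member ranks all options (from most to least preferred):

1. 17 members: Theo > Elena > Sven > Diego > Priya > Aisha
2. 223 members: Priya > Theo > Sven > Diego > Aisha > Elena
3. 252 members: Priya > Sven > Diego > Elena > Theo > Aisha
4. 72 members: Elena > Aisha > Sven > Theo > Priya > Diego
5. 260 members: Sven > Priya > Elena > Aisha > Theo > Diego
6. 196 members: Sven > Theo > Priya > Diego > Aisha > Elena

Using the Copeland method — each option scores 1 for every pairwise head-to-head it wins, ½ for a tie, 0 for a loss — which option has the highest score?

Sven: beats Aisha, Diego, Priya, Theo, and Elena → score 5.
Aisha: loses to Sven, Diego, Priya, Theo, and Elena → score 0.
Diego: beats Aisha and Elena; loses to Sven, Priya, and Theo → score 2.
Priya: beats Aisha, Diego, Theo, and Elena; loses to Sven → score 4.
Theo: beats Aisha and Diego; loses to Sven, Priya, and Elena → score 2.
Elena: beats Aisha and Theo; loses to Sven, Diego, and Priya → score 2.
Sven has the best pairwise record.

Sven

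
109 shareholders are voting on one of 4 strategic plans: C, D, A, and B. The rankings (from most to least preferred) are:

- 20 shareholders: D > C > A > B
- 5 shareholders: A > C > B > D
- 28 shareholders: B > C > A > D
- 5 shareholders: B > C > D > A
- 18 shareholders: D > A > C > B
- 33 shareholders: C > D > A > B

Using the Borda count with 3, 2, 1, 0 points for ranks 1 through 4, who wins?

C

C: 20·2 + 5·2 + 28·2 + 5·2 + 18·1 + 33·3 = 233
D: 20·3 + 5·0 + 28·0 + 5·1 + 18·3 + 33·2 = 185
A: 20·1 + 5·3 + 28·1 + 5·0 + 18·2 + 33·1 = 132
B: 20·0 + 5·1 + 28·3 + 5·3 + 18·0 + 33·0 = 104
C has the highest Borda score (233).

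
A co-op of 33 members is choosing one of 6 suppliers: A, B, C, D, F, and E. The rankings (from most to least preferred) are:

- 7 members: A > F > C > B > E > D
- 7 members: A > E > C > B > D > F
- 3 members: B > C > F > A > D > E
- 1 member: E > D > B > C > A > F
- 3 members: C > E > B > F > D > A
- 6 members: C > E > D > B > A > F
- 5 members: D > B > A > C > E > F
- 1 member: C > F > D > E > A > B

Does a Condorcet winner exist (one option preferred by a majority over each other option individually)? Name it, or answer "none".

Checking pairwise contests:
B beats A 18–15.
C beats B 24–9.
A beats C 19–14.
A beats D 17–16.
A beats F 26–7.
A beats E 22–11.
Every option loses at least one head-to-head, so there is no Condorcet winner.

none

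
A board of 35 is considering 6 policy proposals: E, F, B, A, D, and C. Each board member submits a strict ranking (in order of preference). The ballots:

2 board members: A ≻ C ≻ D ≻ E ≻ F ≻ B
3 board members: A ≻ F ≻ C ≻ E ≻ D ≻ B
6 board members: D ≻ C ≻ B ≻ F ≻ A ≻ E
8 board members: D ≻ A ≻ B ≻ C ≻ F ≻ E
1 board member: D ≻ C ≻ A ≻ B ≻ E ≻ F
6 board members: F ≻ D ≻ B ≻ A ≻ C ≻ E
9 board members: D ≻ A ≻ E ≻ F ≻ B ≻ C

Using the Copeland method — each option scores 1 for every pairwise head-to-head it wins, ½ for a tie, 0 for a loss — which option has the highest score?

E: loses to F, B, A, D, and C → score 0.
F: beats E, B, and C; loses to A and D → score 3.
B: beats E and C; loses to F, A, and D → score 2.
A: beats E, F, B, and C; loses to D → score 4.
D: beats E, F, B, A, and C → score 5.
C: beats E; loses to F, B, A, and D → score 1.
D has the best pairwise record.

D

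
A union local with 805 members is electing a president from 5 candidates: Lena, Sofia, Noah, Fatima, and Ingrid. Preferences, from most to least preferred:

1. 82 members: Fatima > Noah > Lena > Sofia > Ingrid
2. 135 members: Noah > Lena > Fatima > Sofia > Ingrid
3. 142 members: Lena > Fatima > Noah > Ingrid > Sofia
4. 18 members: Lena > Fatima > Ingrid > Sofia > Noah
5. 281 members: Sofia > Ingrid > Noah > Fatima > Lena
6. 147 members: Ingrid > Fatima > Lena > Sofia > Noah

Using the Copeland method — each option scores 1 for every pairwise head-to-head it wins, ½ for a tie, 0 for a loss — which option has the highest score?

Ingrid

Lena: beats Sofia; loses to Noah, Fatima, and Ingrid → score 1.
Sofia: beats Noah and Ingrid; loses to Lena and Fatima → score 2.
Noah: beats Lena and Fatima; loses to Sofia and Ingrid → score 2.
Fatima: beats Lena and Sofia; loses to Noah and Ingrid → score 2.
Ingrid: beats Lena, Noah, and Fatima; loses to Sofia → score 3.
Ingrid has the best pairwise record.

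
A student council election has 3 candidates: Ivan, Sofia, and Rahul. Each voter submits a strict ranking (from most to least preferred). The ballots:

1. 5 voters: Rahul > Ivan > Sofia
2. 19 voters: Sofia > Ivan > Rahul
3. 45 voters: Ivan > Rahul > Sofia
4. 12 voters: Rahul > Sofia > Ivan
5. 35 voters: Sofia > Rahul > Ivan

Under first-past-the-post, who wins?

First-place votes: Ivan 45, Sofia 54, Rahul 17.
Sofia has the most first-place votes.

Sofia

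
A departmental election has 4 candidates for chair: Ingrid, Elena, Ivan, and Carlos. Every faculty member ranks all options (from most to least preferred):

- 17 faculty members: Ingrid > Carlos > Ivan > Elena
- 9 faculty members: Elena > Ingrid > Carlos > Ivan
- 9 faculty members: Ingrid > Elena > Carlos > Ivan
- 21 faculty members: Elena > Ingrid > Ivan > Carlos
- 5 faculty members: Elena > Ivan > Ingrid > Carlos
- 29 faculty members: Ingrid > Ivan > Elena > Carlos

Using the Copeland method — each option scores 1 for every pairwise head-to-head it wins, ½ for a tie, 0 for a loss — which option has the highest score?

Ingrid

Ingrid: beats Elena, Ivan, and Carlos → score 3.
Elena: beats Carlos; loses to Ingrid and Ivan → score 1.
Ivan: beats Elena and Carlos; loses to Ingrid → score 2.
Carlos: loses to Ingrid, Elena, and Ivan → score 0.
Ingrid has the best pairwise record.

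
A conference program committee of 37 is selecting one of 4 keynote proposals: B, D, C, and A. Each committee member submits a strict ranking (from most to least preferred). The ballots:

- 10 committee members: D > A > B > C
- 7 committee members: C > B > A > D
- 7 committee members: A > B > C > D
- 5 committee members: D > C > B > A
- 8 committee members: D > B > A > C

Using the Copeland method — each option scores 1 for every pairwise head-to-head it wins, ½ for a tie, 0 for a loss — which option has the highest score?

D

B: beats C and A; loses to D → score 2.
D: beats B, C, and A → score 3.
C: loses to B, D, and A → score 0.
A: beats C; loses to B and D → score 1.
D has the best pairwise record.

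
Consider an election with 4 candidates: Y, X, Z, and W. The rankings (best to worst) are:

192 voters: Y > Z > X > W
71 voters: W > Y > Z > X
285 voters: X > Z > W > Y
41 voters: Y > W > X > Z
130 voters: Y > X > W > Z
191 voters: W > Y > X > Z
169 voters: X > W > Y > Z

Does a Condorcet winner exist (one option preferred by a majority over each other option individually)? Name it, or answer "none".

Checking pairwise contests:
W beats Y 716–363.
Y beats X 625–454.
Y beats Z 794–285.
X beats W 776–303.
Every option loses at least one head-to-head, so there is no Condorcet winner.

none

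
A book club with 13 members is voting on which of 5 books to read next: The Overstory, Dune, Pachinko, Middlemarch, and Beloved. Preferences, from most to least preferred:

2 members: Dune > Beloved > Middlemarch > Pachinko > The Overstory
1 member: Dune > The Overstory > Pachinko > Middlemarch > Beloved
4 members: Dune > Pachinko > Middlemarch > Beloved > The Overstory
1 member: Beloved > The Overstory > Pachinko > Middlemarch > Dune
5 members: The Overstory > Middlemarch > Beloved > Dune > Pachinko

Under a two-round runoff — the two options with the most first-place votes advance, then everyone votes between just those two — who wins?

Round 1 first-place votes: The Overstory 5, Dune 7, Pachinko 0, Middlemarch 0, Beloved 1.
Dune and The Overstory advance.
Runoff: Dune is preferred to The Overstory by 7 voters; The Overstory by 6.
Dune wins the runoff.

Dune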